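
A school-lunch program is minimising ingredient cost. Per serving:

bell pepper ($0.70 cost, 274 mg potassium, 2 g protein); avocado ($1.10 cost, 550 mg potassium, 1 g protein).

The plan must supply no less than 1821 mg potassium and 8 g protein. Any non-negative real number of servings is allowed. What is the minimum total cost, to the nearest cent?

bell pepper only: max(1821/274, 8/2) = 6.646 servings → $4.65.
avocado only: max(1821/550, 8/1) = 8 servings → $8.80.
bell pepper + avocado with both tight: 3.122 servings and 1.755 servings → $4.12.
So the least-cost plan costs $4.12.

$4.12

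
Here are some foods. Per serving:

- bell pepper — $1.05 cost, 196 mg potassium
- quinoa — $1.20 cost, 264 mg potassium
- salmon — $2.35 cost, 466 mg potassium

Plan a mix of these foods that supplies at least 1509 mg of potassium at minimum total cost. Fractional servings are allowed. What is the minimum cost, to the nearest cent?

$6.86

Cost per mg of potassium: quinoa $0.0045, salmon $0.0050, bell pepper $0.0054.
With no serving limits, use only quinoa: 1509 mg / 264 mg = 5.716 servings × $1.20 = $6.86.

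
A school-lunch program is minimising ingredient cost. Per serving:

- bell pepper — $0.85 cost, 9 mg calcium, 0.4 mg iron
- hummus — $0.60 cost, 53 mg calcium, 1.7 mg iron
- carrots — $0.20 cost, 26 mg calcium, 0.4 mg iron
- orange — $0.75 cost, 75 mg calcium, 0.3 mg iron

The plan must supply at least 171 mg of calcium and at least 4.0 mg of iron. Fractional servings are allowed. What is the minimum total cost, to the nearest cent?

$1.61

An LP optimum is at a vertex; with two nutrient constraints at most two foods are used. Check each candidate.
bell pepper only: max(171/9, 4.0/0.4) = 19 servings → $16.15.
hummus only: max(171/53, 4.0/1.7) = 3.226 servings → $1.94.
carrots only: max(171/26, 4.0/0.4) = 10 servings → $2.00.
orange only: max(171/75, 4.0/0.3) = 13.33 servings → $10.00.
bell pepper + hummus: the both-tight solution has a negative serving — not a feasible corner.
bell pepper + carrots with both tight: 5.235 servings and 4.765 servings → $5.40.
bell pepper + orange with both tight: 9.11 servings and 1.187 servings → $8.63.
hummus + carrots with both tight: 1.548 servings and 3.422 servings → $1.61.
hummus + orange with both tight: 2.228 servings and 0.7052 servings → $1.87.
carrots + orange: the both-tight solution has a negative serving — not a feasible corner.
The minimum over all feasible corners is $1.61.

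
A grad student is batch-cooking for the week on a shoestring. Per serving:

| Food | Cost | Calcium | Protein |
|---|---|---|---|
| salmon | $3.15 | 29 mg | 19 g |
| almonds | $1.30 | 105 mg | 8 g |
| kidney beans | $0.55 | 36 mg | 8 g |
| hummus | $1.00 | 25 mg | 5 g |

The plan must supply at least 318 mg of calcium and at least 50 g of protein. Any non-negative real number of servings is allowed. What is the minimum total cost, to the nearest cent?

An LP optimum is at a vertex; with two nutrient constraints at most two foods are used. Check each candidate.
salmon only: max(318/29, 50/19) = 10.97 servings → $34.54.
almonds only: max(318/105, 50/8) = 6.25 servings → $8.12.
kidney beans only: max(318/36, 50/8) = 8.833 servings → $4.86.
hummus only: max(318/25, 50/5) = 12.72 servings → $12.72.
salmon + almonds with both tight: 1.535 servings and 2.605 servings → $8.22.
salmon + kidney beans with both targets exact would need a negative amount; discard.
salmon + hummus: intersection lies outside the first quadrant.
almonds + kidney beans with both tight: 1.348 servings and 4.902 servings → $4.45.
almonds + hummus with both tight: 1.046 servings and 8.326 servings → $9.69.
kidney beans + hummus: intersection lies outside the first quadrant.
Cheapest feasible corner: $4.45.

$4.45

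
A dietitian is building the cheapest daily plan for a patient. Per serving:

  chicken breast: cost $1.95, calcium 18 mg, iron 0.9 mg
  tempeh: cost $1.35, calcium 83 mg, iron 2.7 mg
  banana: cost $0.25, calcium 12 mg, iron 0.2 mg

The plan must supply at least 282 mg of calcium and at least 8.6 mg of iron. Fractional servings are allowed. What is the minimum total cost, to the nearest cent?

$4.59

An LP optimum is at a vertex; with two nutrient constraints at most two foods are used. Check each candidate.
chicken breast only: max(282/18, 8.6/0.9) = 15.67 servings → $30.55.
tempeh only: max(282/83, 8.6/2.7) = 3.398 servings → $4.59.
banana only: max(282/12, 8.6/0.2) = 43 servings → $10.75.
chicken breast + tempeh with both targets exact would need a negative amount; discard.
chicken breast + banana with both tight: 6.5 servings and 13.75 servings → $16.11.
tempeh + banana with both tight: 2.962 servings and 3.013 servings → $4.75.
So the least-cost plan costs $4.59.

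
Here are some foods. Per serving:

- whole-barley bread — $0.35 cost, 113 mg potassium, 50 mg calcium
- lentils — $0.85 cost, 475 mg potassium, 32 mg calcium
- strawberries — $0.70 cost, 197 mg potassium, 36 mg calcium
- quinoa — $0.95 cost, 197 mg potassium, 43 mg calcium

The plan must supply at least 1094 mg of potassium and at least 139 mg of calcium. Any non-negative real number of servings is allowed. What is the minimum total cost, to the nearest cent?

An LP optimum is at a vertex; with two nutrient constraints at most two foods are used. Check each candidate.
whole-barley bread only: max(1094/113, 139/50) = 9.681 servings → $3.39.
lentils only: max(1094/475, 139/32) = 4.344 servings → $3.69.
strawberries only: max(1094/197, 139/36) = 5.553 servings → $3.89.
quinoa only: max(1094/197, 139/43) = 5.553 servings → $5.28.
whole-barley bread + lentils with both tight: 1.541 servings and 1.937 servings → $2.19.
whole-barley bread + strawberries: the both-tight solution has a negative serving — not a feasible corner.
whole-barley bread + quinoa: intersection lies outside the first quadrant.
lentils + strawberries with both tight: 1.112 servings and 2.873 servings → $2.96.
lentils + quinoa with both tight: 1.392 servings and 2.197 servings → $3.27.
strawberries + quinoa with both targets exact would need a negative amount; discard.
Cheapest feasible corner: $2.19.

$2.19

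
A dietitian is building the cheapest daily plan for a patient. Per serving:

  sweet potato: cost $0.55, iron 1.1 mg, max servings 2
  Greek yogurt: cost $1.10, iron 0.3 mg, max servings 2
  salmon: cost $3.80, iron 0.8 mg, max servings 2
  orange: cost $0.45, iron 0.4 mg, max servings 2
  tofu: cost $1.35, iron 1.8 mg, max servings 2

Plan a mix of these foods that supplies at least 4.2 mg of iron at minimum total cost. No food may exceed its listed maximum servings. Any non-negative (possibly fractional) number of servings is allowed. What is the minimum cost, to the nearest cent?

$2.60

Cost per mg of iron: sweet potato $0.5000, tofu $0.7500, orange $1.1250, Greek yogurt $3.6667, salmon $4.7500.
Take 2 servings of sweet potato: +2.2 mg iron for $1.10 (total $1.10, still need 2.0 mg).
Take 1.111 servings of tofu: +2.0 mg iron for $1.50 (total $2.60, still need 0.0 mg).
Greedy by cheapest-per-mg is optimal for a single linear constraint, so the minimum cost is $2.60.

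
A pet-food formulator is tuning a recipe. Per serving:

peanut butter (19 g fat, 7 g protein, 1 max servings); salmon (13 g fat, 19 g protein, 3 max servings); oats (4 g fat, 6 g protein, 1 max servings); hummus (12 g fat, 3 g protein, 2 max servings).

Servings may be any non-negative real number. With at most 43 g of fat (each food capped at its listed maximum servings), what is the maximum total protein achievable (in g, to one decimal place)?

Protein per g fat: oats 1.5, salmon 1.462, peanut butter 0.3684, hummus 0.25.
Take 1 serving of oats: uses 4 g fat, +6.0 g protein (running total 6.0 g).
Take 3 servings of salmon: uses 39 g fat, +57.0 g protein (running total 63.0 g).
Filling greedily by protein-per-g fat is optimal for one linear limit, giving 63.0 g.

63.0 g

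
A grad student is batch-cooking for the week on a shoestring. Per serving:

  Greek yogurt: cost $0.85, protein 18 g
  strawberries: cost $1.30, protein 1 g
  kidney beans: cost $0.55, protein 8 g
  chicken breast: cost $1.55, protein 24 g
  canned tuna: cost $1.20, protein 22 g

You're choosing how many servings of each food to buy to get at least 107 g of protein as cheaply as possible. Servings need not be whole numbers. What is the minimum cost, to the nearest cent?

Cost per g of protein: Greek yogurt $0.0472, canned tuna $0.0545, chicken breast $0.0646, kidney beans $0.0688, strawberries $1.3000.
With no serving limits, use only Greek yogurt: 107 g / 18 g = 5.944 servings × $0.85 = $5.05.

$5.05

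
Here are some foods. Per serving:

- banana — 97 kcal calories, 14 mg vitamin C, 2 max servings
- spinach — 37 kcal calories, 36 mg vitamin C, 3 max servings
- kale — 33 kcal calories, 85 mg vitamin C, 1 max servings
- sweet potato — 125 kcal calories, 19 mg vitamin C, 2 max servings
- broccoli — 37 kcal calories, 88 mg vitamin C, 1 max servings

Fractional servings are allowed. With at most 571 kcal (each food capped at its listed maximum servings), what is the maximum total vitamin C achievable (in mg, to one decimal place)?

Vitamin C per kcal: kale 2.576, broccoli 2.378, spinach 0.973, sweet potato 0.152, banana 0.1443.
Take 1 serving of kale: uses 33 kcal, +85.0 mg vitamin C (running total 85.0 mg).
Take 1 serving of broccoli: uses 37 kcal, +88.0 mg vitamin C (running total 173.0 mg).
Take 3 servings of spinach: uses 111 kcal, +108.0 mg vitamin C (running total 281.0 mg).
Take 2 servings of sweet potato: uses 250 kcal, +38.0 mg vitamin C (running total 319.0 mg).
Take 1.443 servings of banana: uses 140 kcal, +20.2 mg vitamin C (running total 339.2 mg).
Greedy by best ratio exhausts the calories allowance optimally: 339.2 mg.

339.2 mg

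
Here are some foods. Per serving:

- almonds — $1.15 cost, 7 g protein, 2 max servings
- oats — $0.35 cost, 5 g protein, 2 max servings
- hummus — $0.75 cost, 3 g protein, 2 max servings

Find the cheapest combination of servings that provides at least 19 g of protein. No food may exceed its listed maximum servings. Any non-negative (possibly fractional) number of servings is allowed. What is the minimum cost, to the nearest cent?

$2.18

Cost per g of protein: oats $0.0700, almonds $0.1643, hummus $0.2500.
Take 2 servings of oats: +10.0 g protein for $0.70 (total $0.70, still need 9.0 g).
Take 1.286 servings of almonds: +9.0 g protein for $1.48 (total $2.18, still need 0.0 g).
Greedy by cheapest-per-g is optimal for a single linear constraint, so the minimum cost is $2.18.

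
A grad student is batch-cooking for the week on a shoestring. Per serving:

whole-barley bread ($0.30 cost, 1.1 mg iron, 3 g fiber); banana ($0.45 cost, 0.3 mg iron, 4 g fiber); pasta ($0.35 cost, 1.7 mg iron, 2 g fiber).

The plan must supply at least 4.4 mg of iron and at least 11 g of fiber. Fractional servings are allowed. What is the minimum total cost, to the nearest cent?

whole-barley bread only: max(4.4/1.1, 11/3) = 4 servings → $1.20.
banana only: max(4.4/0.3, 11/4) = 14.67 servings → $6.60.
pasta only: max(4.4/1.7, 11/2) = 5.5 servings → $1.93.
whole-barley bread + banana: the both-tight solution has a negative serving — not a feasible corner.
whole-barley bread + pasta with both tight: 3.414 servings and 0.3793 servings → $1.16.
banana + pasta with both tight: 1.597 servings and 2.306 servings → $1.53.
The minimum over all feasible corners is $1.16.

$1.16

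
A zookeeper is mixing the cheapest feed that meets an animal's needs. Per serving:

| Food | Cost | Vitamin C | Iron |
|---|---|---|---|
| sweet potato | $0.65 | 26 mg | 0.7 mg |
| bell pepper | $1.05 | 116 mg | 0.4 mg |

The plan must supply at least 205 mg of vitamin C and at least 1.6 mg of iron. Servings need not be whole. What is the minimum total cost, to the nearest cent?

The cheapest plan sits at a corner of the feasible region — with two constraints it uses at most two foods.
sweet potato only: max(205/26, 1.6/0.7) = 7.885 servings → $5.12.
bell pepper only: max(205/116, 1.6/0.4) = 4 servings → $4.20.
sweet potato + bell pepper with both tight: 1.463 servings and 1.439 servings → $2.46.
Cheapest feasible corner: $2.46.

$2.46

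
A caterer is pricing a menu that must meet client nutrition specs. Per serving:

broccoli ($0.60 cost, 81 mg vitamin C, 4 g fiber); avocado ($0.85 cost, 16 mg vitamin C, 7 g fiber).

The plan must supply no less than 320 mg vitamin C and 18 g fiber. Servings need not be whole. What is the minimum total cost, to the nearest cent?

This is a tiny linear program; its minimum lies at a vertex of the feasible set. List the vertices and price them.
broccoli only: max(320/81, 18/4) = 4.5 servings → $2.70.
avocado only: max(320/16, 18/7) = 20 servings → $17.00.
broccoli + avocado with both tight: 3.881 servings and 0.3539 servings → $2.63.
Cheapest feasible corner: $2.63.

$2.63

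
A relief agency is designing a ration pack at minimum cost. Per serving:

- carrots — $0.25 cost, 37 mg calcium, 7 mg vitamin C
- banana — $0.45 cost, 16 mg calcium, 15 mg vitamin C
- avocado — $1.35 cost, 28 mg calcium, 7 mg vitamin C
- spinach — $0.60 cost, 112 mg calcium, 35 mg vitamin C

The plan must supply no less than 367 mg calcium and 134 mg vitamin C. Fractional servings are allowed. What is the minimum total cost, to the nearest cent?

Compare the cost at each extreme point of the feasible region.
carrots only: max(367/37, 134/7) = 19.14 servings → $4.79.
banana only: max(367/16, 134/15) = 22.94 servings → $10.32.
avocado only: max(367/28, 134/7) = 19.14 servings → $25.84.
spinach only: max(367/112, 134/35) = 3.829 servings → $2.30.
carrots + banana with both tight: 7.587 servings and 5.393 servings → $4.32.
carrots + avocado: the both-tight solution has a negative serving — not a feasible corner.
carrots + spinach: intersection lies outside the first quadrant.
banana + avocado with both tight: 3.841 servings and 10.91 servings → $16.46.
banana + spinach with both tight: 1.931 servings and 3.001 servings → $2.67.
avocado + spinach: the both-tight solution has a negative serving — not a feasible corner.
Cheapest feasible corner: $2.30.

$2.30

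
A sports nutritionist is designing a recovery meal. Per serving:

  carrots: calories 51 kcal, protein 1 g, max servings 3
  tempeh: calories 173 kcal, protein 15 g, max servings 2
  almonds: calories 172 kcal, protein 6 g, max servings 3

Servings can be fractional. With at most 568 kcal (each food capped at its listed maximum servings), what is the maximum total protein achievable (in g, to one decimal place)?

Protein per kcal: tempeh 0.08671, almonds 0.03488, carrots 0.01961.
Take 2 servings of tempeh: uses 346 kcal, +30.0 g protein (running total 30.0 g).
Take 1.291 servings of almonds: uses 222 kcal, +7.7 g protein (running total 37.7 g).
Filling greedily by protein-per-kcal is optimal for one linear limit, giving 37.7 g.

37.7 g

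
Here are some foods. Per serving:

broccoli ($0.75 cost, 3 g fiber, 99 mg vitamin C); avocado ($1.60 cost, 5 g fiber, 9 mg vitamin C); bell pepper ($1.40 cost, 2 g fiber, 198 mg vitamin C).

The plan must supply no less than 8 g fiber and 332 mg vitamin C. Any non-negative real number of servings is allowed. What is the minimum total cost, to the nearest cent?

broccoli only: max(8/3, 332/99) = 3.354 servings → $2.52.
avocado only: max(8/5, 332/9) = 36.89 servings → $59.02.
bell pepper only: max(8/2, 332/198) = 4 servings → $5.60.
broccoli + avocado with both targets exact would need a negative amount; discard.
broccoli + bell pepper with both tight: 2.323 servings and 0.5152 servings → $2.46.
avocado + bell pepper with both tight: 0.9465 servings and 1.634 servings → $3.80.
So the least-cost plan costs $2.46.

$2.46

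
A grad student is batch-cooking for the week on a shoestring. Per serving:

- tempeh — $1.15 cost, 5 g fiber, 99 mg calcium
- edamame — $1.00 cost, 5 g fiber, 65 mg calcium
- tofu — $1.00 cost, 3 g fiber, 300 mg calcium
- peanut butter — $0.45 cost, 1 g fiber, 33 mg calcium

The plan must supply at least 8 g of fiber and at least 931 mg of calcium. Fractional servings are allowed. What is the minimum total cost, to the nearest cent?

$3.10

At the optimum either one food covers both requirements or two foods hit both targets exactly; no other combination can be cheaper.
tempeh only: max(8/5, 931/99) = 9.404 servings → $10.81.
edamame only: max(8/5, 931/65) = 14.32 servings → $14.32.
tofu only: max(8/3, 931/300) = 3.103 servings → $3.10.
peanut butter only: max(8/1, 931/33) = 28.21 servings → $12.70.
tempeh + edamame: intersection lies outside the first quadrant.
tempeh + tofu: intersection lies outside the first quadrant.
tempeh + peanut butter: the both-tight solution has a negative serving — not a feasible corner.
edamame + tofu: the both-tight solution has a negative serving — not a feasible corner.
edamame + peanut butter: the both-tight solution has a negative serving — not a feasible corner.
tofu + peanut butter: intersection lies outside the first quadrant.
Cheapest feasible corner: $3.10.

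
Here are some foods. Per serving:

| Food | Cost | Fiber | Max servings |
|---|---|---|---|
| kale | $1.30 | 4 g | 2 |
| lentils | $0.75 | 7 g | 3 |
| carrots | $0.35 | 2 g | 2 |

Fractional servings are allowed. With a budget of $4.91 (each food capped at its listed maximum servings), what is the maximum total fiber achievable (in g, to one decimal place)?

31.0 g

Fiber per dollar: lentils 9.333, carrots 5.714, kale 3.077.
Take 3 servings of lentils: spends $2.25, +21.0 g fiber (running total 21.0 g).
Take 2 servings of carrots: spends $0.70, +4.0 g fiber (running total 25.0 g).
Take 1.508 servings of kale: spends $1.96, +6.0 g fiber (running total 31.0 g).
Filling greedily by fiber-per-dollar is optimal for one linear limit, giving 31.0 g.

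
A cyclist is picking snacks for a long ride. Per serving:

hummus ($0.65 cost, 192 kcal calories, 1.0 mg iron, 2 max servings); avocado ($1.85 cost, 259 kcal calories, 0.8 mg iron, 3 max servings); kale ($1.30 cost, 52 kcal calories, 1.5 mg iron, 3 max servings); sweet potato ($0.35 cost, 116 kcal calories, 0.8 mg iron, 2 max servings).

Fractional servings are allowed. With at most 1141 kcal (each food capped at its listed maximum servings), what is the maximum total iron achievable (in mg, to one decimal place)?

Iron per kcal: kale 0.02885, sweet potato 0.006897, hummus 0.005208, avocado 0.003089.
Take 3 servings of kale: uses 156 kcal, +4.5 mg iron (running total 4.5 mg).
Take 2 servings of sweet potato: uses 232 kcal, +1.6 mg iron (running total 6.1 mg).
Take 2 servings of hummus: uses 384 kcal, +2.0 mg iron (running total 8.1 mg).
Take 1.425 servings of avocado: uses 369 kcal, +1.1 mg iron (running total 9.2 mg).
Greedy by best ratio exhausts the calories allowance optimally: 9.2 mg.

9.2 mg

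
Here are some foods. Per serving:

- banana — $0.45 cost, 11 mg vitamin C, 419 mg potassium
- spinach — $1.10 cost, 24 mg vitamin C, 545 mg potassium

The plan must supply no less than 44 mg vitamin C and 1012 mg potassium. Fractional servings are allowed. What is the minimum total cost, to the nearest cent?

banana only: max(44/11, 1012/419) = 4 servings → $1.80.
spinach only: max(44/24, 1012/545) = 1.857 servings → $2.04.
banana + spinach with both tight: 0.07584 servings and 1.799 servings → $2.01.
So the least-cost plan costs $1.80.

$1.80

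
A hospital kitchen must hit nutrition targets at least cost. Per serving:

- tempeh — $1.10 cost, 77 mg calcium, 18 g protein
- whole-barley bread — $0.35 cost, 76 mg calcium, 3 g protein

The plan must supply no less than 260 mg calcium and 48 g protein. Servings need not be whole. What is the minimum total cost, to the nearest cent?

$3.08

The cheapest plan sits at a corner of the feasible region — with two constraints it uses at most two foods.
tempeh only: max(260/77, 48/18) = 3.377 servings → $3.71.
whole-barley bread only: max(260/76, 48/3) = 16 servings → $5.60.
tempeh + whole-barley bread with both tight: 2.522 servings and 0.8654 servings → $3.08.
So the least-cost plan costs $3.08.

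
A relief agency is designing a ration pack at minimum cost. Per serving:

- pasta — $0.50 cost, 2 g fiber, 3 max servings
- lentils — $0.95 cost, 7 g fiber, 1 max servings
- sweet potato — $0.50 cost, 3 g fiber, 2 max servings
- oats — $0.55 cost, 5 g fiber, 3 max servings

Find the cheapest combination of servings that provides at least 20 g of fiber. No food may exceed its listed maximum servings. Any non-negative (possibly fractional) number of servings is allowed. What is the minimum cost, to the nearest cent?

$2.33

Cost per g of fiber: oats $0.1100, lentils $0.1357, sweet potato $0.1667, pasta $0.2500.
Take 3 servings of oats: +15.0 g fiber for $1.65 (total $1.65, still need 5.0 g).
Take 0.7143 servings of lentils: +5.0 g fiber for $0.68 (total $2.33, still need 0.0 g).
Filling from the cheapest source first is optimal under one linear minimum: $2.33.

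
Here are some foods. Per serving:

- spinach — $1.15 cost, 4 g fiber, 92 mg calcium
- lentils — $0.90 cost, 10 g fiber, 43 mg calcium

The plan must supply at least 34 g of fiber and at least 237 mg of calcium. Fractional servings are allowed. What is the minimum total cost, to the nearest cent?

$4.02

Two binding constraints pin down two serving amounts, so the optimal mix uses at most two foods. The candidates are each food alone (scaled to the tighter of fiber/calcium) and each pair with both constraints tight.
spinach only: max(34/4, 237/92) = 8.5 servings → $9.78.
lentils only: max(34/10, 237/43) = 5.512 servings → $4.96.
spinach + lentils with both tight: 1.214 servings and 2.914 servings → $4.02.
Cheapest feasible corner: $4.02.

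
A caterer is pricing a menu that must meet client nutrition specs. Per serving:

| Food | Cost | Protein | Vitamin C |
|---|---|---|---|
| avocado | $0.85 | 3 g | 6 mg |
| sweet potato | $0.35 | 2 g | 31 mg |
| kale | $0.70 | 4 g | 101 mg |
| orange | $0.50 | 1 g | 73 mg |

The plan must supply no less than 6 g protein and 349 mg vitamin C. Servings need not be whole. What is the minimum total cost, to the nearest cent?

$2.39

Check every corner: each single food scaled to meet both minima, and each pair solved so both constraints bind.
avocado only: max(6/3, 349/6) = 58.17 servings → $49.44.
sweet potato only: max(6/2, 349/31) = 11.26 servings → $3.94.
kale only: max(6/4, 349/101) = 3.455 servings → $2.42.
orange only: max(6/1, 349/73) = 6 servings → $3.00.
avocado + sweet potato with both targets exact would need a negative amount; discard.
avocado + kale: intersection lies outside the first quadrant.
avocado + orange with both tight: 0.4178 servings and 4.746 servings → $2.73.
sweet potato + kale with both targets exact would need a negative amount; discard.
sweet potato + orange with both tight: 0.7739 servings and 4.452 servings → $2.50.
kale + orange with both tight: 0.466 servings and 4.136 servings → $2.39.
Cheapest feasible corner: $2.39.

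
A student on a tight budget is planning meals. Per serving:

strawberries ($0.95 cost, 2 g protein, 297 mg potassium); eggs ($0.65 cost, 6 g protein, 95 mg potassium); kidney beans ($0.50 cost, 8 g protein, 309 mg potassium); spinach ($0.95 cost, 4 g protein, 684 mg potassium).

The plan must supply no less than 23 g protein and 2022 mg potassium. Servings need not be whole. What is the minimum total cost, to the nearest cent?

A basic optimal solution has at most two foods positive. Try each food alone and each pair with both targets met exactly.
strawberries only: max(23/2, 2022/297) = 11.5 servings → $10.93.
eggs only: max(23/6, 2022/95) = 21.28 servings → $13.83.
kidney beans only: max(23/8, 2022/309) = 6.544 servings → $3.27.
spinach only: max(23/4, 2022/684) = 5.75 servings → $5.46.
strawberries + eggs with both tight: 6.248 servings and 1.751 servings → $7.07.
strawberries + kidney beans with both tight: 5.159 servings and 1.585 servings → $5.69.
strawberries + spinach: the both-tight solution has a negative serving — not a feasible corner.
eggs + kidney beans with both targets exact would need a negative amount; discard.
eggs + spinach with both tight: 2.053 servings and 2.671 servings → $3.87.
kidney beans + spinach with both tight: 1.805 servings and 2.141 servings → $2.94.
The minimum over all feasible corners is $2.94.

$2.94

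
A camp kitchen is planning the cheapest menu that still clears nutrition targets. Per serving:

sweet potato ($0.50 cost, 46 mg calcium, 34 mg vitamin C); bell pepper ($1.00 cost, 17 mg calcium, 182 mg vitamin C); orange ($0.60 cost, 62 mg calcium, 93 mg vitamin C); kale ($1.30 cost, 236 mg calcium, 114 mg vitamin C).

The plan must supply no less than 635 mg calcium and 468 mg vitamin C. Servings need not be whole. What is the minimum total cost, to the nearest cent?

$4.16

sweet potato only: max(635/46, 468/34) = 13.8 servings → $6.90.
bell pepper only: max(635/17, 468/182) = 37.35 servings → $37.35.
orange only: max(635/62, 468/93) = 10.24 servings → $6.15.
kale only: max(635/236, 468/114) = 4.105 servings → $5.34.
sweet potato + bell pepper: the both-tight solution has a negative serving — not a feasible corner.
sweet potato + orange: the both-tight solution has a negative serving — not a feasible corner.
sweet potato + kale with both tight: 13.69 servings and 0.0223 servings → $6.87.
bell pepper + orange: the both-tight solution has a negative serving — not a feasible corner.
bell pepper + kale with both tight: 0.9279 servings and 2.624 servings → $4.34.
orange + kale with both tight: 2.558 servings and 2.019 servings → $4.16.
The minimum over all feasible corners is $4.16.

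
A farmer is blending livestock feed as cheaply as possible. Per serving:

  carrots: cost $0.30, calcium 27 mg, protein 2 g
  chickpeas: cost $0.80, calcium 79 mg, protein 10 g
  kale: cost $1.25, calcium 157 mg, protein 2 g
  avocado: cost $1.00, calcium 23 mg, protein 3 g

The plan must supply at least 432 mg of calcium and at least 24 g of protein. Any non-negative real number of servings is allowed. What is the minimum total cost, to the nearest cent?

$3.79

This is a tiny linear program; its minimum lies at a vertex of the feasible set. List the vertices and price them.
carrots only: max(432/27, 24/2) = 16 servings → $4.80.
chickpeas only: max(432/79, 24/10) = 5.468 servings → $4.37.
kale only: max(432/157, 24/2) = 12 servings → $15.00.
avocado only: max(432/23, 24/3) = 18.78 servings → $18.78.
carrots + chickpeas: intersection lies outside the first quadrant.
carrots + kale with both tight: 11.17 servings and 0.8308 servings → $4.39.
carrots + avocado: the both-tight solution has a negative serving — not a feasible corner.
chickpeas + kale with both tight: 2.057 servings and 1.717 servings → $3.79.
chickpeas + avocado: the both-tight solution has a negative serving — not a feasible corner.
kale + avocado with both tight: 1.751 servings and 6.833 servings → $9.02.
Cheapest feasible corner: $3.79.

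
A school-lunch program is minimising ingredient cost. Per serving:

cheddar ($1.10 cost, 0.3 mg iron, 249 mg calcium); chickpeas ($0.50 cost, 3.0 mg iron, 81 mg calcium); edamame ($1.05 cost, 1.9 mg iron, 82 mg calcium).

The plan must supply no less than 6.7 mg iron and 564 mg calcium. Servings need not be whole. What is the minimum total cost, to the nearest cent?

A basic optimal solution has at most two foods positive. Try each food alone and each pair with both targets met exactly.
cheddar only: max(6.7/0.3, 564/249) = 22.33 servings → $24.57.
chickpeas only: max(6.7/3.0, 564/81) = 6.963 servings → $3.48.
edamame only: max(6.7/1.9, 564/82) = 6.878 servings → $7.22.
cheddar + chickpeas with both tight: 1.59 servings and 2.074 servings → $2.79.
cheddar + edamame with both tight: 1.164 servings and 3.342 servings → $4.79.
chickpeas + edamame with both targets exact would need a negative amount; discard.
So the least-cost plan costs $2.79.

$2.79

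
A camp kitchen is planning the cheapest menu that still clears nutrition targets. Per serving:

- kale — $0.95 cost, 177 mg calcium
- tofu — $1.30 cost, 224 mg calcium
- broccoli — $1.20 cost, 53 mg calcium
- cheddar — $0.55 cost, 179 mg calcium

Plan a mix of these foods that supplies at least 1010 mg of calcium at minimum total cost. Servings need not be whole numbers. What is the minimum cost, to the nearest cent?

$3.10

Cost per mg of calcium: cheddar $0.0031, kale $0.0054, tofu $0.0058, broccoli $0.0226.
With no serving limits, use only cheddar: 1010 mg / 179 mg = 5.642 servings × $0.55 = $3.10.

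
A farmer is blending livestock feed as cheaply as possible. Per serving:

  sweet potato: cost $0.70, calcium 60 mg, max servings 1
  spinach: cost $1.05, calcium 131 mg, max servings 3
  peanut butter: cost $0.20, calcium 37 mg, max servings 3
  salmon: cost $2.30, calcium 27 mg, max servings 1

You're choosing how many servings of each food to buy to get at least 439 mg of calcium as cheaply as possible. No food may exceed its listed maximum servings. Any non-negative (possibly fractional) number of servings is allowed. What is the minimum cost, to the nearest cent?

Cost per mg of calcium: peanut butter $0.0054, spinach $0.0080, sweet potato $0.0117, salmon $0.0852.
Take 3 servings of peanut butter: +111.0 mg calcium for $0.60 (total $0.60, still need 328.0 mg).
Take 2.504 servings of spinach: +328.0 mg calcium for $2.63 (total $3.23, still need 0.0 mg).
Greedy by cheapest-per-mg is optimal for a single linear constraint, so the minimum cost is $3.23.

$3.23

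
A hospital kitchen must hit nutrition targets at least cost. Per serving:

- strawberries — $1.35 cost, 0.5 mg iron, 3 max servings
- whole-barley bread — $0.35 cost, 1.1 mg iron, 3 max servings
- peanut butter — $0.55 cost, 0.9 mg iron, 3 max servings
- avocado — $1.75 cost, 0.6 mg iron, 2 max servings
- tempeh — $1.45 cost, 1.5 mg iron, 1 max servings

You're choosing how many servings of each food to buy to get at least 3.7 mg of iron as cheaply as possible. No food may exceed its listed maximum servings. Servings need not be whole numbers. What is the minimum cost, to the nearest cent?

Cost per mg of iron: whole-barley bread $0.3182, peanut butter $0.6111, tempeh $0.9667, strawberries $2.7000, avocado $2.9167.
Take 3 servings of whole-barley bread: +3.3 mg iron for $1.05 (total $1.05, still need 0.4 mg).
Take 0.4444 servings of peanut butter: +0.4 mg iron for $0.24 (total $1.29, still need 0.0 mg).
Greedy by cheapest-per-mg is optimal for a single linear constraint, so the minimum cost is $1.29.

$1.29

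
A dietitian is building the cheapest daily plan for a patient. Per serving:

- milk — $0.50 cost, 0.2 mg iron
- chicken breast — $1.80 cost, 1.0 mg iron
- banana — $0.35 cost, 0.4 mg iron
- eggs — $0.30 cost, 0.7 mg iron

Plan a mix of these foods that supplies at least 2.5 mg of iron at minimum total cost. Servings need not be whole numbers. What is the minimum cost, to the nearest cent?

Cost per mg of iron: eggs $0.4286, banana $0.8750, chicken breast $1.8000, milk $2.5000.
With no serving limits, use only eggs: 2.5 mg / 0.7 mg = 3.571 servings × $0.30 = $1.07.

$1.07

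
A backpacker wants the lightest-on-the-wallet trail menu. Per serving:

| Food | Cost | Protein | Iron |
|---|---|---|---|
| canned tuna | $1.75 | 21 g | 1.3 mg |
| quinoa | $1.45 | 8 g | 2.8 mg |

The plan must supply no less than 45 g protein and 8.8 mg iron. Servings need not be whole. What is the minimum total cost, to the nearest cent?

$5.79

Two binding constraints pin down two serving amounts, so the optimal mix uses at most two foods. The candidates are each food alone (scaled to the tighter of protein/iron) and each pair with both constraints tight.
canned tuna only: max(45/21, 8.8/1.3) = 6.769 servings → $11.85.
quinoa only: max(45/8, 8.8/2.8) = 5.625 servings → $8.16.
canned tuna + quinoa with both tight: 1.149 servings and 2.61 servings → $5.79.
The minimum over all feasible corners is $5.79.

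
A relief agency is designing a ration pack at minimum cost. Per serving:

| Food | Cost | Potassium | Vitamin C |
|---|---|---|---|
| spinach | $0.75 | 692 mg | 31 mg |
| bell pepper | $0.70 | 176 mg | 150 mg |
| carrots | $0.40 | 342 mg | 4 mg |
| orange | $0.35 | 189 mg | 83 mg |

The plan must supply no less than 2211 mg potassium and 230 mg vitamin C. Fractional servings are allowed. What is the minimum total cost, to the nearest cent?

Minimising a linear cost over {potassium ≥ 2211, vitamin C ≥ 230, servings ≥ 0} — the optimum is at a vertex, using one or two foods.
spinach only: max(2211/692, 230/31) = 7.419 servings → $5.56.
bell pepper only: max(2211/176, 230/150) = 12.56 servings → $8.79.
carrots only: max(2211/342, 230/4) = 57.5 servings → $23.00.
orange only: max(2211/189, 230/83) = 11.7 servings → $4.09.
spinach + bell pepper with both tight: 2.961 servings and 0.9214 servings → $2.87.
spinach + carrots: intersection lies outside the first quadrant.
spinach + orange with both tight: 2.715 servings and 1.757 servings → $2.65.
bell pepper + carrots with both tight: 1.38 servings and 5.755 servings → $3.27.
bell pepper + orange with both targets exact would need a negative amount; discard.
carrots + orange with both tight: 5.069 servings and 2.527 servings → $2.91.
So the least-cost plan costs $2.65.

$2.65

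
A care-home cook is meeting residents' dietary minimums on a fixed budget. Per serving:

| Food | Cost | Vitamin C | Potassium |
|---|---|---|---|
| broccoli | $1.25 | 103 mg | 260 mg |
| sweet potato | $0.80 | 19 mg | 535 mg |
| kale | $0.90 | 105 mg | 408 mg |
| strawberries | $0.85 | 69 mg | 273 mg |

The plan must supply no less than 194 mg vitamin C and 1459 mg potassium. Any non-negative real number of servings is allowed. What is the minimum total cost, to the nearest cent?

$2.64

At the optimum either one food covers both requirements or two foods hit both targets exactly; no other combination can be cheaper.
broccoli only: max(194/103, 1459/260) = 5.612 servings → $7.01.
sweet potato only: max(194/19, 1459/535) = 10.21 servings → $8.17.
kale only: max(194/105, 1459/408) = 3.576 servings → $3.22.
strawberries only: max(194/69, 1459/273) = 5.344 servings → $4.54.
broccoli + sweet potato with both tight: 1.516 servings and 1.99 servings → $3.49.
broccoli + kale: intersection lies outside the first quadrant.
broccoli + strawberries: the both-tight solution has a negative serving — not a feasible corner.
sweet potato + kale with both tight: 1.529 servings and 1.571 servings → $2.64.
sweet potato + strawberries with both tight: 1.504 servings and 2.398 servings → $3.24.
kale + strawberries: the both-tight solution has a negative serving — not a feasible corner.
So the least-cost plan costs $2.64.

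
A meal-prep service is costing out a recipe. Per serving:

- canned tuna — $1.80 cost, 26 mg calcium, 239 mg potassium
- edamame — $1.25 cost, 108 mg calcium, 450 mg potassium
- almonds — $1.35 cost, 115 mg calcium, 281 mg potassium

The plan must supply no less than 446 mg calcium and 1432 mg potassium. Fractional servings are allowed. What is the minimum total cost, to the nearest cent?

With two linear requirements the optimum uses one or two foods; enumerate the corners.
canned tuna only: max(446/26, 1432/239) = 17.15 servings → $30.88.
edamame only: max(446/108, 1432/450) = 4.13 servings → $5.16.
almonds only: max(446/115, 1432/281) = 5.096 servings → $6.88.
canned tuna + edamame: the both-tight solution has a negative serving — not a feasible corner.
canned tuna + almonds with both tight: 1.95 servings and 3.437 servings → $8.15.
edamame + almonds with both tight: 1.839 servings and 2.151 servings → $5.20.
Cheapest feasible corner: $5.16.

$5.16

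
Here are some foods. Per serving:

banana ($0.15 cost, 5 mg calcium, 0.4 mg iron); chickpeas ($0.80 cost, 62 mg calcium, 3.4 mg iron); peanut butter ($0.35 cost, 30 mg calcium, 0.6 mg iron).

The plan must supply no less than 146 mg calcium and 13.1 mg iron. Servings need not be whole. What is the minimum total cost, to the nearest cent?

$3.08

For a min-cost LP with two ≥-constraints, a basic feasible solution has at most two positive variables.
banana only: max(146/5, 13.1/0.4) = 32.75 servings → $4.91.
chickpeas only: max(146/62, 13.1/3.4) = 3.853 servings → $3.08.
peanut butter only: max(146/30, 13.1/0.6) = 21.83 servings → $7.64.
banana + chickpeas: intersection lies outside the first quadrant.
banana + peanut butter: intersection lies outside the first quadrant.
chickpeas + peanut butter with both targets exact would need a negative amount; discard.
So the least-cost plan costs $3.08.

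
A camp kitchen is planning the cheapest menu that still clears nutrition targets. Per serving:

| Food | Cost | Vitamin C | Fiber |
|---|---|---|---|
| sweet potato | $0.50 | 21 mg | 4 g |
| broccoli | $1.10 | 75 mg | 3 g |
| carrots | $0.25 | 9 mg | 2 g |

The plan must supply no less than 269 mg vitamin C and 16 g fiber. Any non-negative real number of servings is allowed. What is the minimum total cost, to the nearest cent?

An LP optimum is at a vertex; with two nutrient constraints at most two foods are used. Check each candidate.
sweet potato only: max(269/21, 16/4) = 12.81 servings → $6.40.
broccoli only: max(269/75, 16/3) = 5.333 servings → $5.87.
carrots only: max(269/9, 16/2) = 29.89 servings → $7.47.
sweet potato + broccoli with both tight: 1.658 servings and 3.122 servings → $4.26.
sweet potato + carrots: intersection lies outside the first quadrant.
broccoli + carrots with both tight: 3.203 servings and 3.195 servings → $4.32.
The minimum over all feasible corners is $4.26.

$4.26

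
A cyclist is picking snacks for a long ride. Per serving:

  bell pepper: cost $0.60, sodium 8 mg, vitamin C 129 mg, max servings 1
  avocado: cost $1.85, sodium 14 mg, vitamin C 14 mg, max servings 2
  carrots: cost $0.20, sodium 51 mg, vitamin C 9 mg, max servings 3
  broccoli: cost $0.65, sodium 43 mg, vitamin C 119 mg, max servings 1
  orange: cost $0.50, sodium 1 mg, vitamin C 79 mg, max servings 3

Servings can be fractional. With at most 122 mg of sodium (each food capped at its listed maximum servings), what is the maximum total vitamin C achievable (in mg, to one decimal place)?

Vitamin C per mg sodium: orange 79, bell pepper 16.12, broccoli 2.767, avocado 1, carrots 0.1765.
Take 3 servings of orange: uses 3 mg sodium, +237.0 mg vitamin C (running total 237.0 mg).
Take 1 serving of bell pepper: uses 8 mg sodium, +129.0 mg vitamin C (running total 366.0 mg).
Take 1 serving of broccoli: uses 43 mg sodium, +119.0 mg vitamin C (running total 485.0 mg).
Take 2 servings of avocado: uses 28 mg sodium, +28.0 mg vitamin C (running total 513.0 mg).
Take 0.7843 servings of carrots: uses 40 mg sodium, +7.1 mg vitamin C (running total 520.1 mg).
Greedy by best ratio exhausts the sodium allowance optimally: 520.1 mg.

520.1 mg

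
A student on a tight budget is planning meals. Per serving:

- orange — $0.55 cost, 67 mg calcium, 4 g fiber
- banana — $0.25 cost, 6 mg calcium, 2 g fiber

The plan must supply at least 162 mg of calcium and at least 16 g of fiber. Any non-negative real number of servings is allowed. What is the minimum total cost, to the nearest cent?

With two linear requirements the optimum uses one or two foods; enumerate the corners.
orange only: max(162/67, 16/4) = 4 servings → $2.20.
banana only: max(162/6, 16/2) = 27 servings → $6.75.
orange + banana with both tight: 2.073 servings and 3.855 servings → $2.10.
The minimum over all feasible corners is $2.10.

$2.10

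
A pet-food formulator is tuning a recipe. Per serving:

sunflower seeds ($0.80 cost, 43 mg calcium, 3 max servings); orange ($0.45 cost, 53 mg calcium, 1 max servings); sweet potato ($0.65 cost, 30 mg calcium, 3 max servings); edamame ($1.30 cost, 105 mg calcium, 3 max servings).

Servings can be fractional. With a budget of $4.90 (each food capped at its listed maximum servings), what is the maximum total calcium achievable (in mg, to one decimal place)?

Calcium per dollar: orange 117.8, edamame 80.77, sunflower seeds 53.75, sweet potato 46.15.
Take 1 serving of orange: spends $0.45, +53.0 mg calcium (running total 53.0 mg).
Take 3 servings of edamame: spends $3.90, +315.0 mg calcium (running total 368.0 mg).
Take 0.6875 servings of sunflower seeds: spends $0.55, +29.6 mg calcium (running total 397.6 mg).
Greedy by best ratio exhausts the cost allowance optimally: 397.6 mg.

397.6 mg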